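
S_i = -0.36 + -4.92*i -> [-0.36, -5.28, -10.2, -15.12, -20.04]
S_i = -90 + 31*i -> [-90, -59, -28, 3, 34]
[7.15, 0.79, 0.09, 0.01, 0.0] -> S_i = 7.15*0.11^i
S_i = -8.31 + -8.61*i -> [-8.31, -16.92, -25.53, -34.14, -42.75]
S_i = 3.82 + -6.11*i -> [3.82, -2.29, -8.4, -14.51, -20.62]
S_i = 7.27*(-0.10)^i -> [7.27, -0.73, 0.07, -0.01, 0.0]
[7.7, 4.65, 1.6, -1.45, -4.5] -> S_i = 7.70 + -3.05*i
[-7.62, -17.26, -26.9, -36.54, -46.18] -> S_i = -7.62 + -9.64*i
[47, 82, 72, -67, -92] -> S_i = Random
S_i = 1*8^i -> [1, 8, 64, 512, 4096]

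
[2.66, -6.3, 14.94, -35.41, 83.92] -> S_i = 2.66*(-2.37)^i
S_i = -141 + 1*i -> [-141, -140, -139, -138, -137]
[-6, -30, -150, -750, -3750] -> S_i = -6*5^i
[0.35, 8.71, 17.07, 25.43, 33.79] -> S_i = 0.35 + 8.36*i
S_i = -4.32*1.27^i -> [-4.32, -5.49, -6.97, -8.85, -11.24]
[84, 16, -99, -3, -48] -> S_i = Random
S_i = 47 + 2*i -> [47, 49, 51, 53, 55]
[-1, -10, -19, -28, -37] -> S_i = -1 + -9*i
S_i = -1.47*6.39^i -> [-1.47, -9.39, -60.02, -383.55, -2450.87]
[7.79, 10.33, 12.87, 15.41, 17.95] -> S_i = 7.79 + 2.54*i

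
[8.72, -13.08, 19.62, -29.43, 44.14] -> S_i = 8.72*(-1.50)^i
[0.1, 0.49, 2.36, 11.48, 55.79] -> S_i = 0.10*4.86^i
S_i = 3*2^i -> [3, 6, 12, 24, 48]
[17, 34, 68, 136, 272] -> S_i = 17*2^i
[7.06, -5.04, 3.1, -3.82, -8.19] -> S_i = Random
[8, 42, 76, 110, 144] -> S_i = 8 + 34*i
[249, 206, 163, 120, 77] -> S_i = 249 + -43*i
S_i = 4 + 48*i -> [4, 52, 100, 148, 196]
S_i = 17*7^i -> [17, 119, 833, 5831, 40817]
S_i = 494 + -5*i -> [494, 489, 484, 479, 474]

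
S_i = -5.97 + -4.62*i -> [-5.97, -10.59, -15.21, -19.83, -24.45]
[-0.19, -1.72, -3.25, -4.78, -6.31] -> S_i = -0.19 + -1.53*i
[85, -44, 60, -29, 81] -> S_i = Random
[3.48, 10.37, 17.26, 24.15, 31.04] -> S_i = 3.48 + 6.89*i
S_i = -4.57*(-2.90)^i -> [-4.57, 13.25, -38.43, 111.46, -323.23]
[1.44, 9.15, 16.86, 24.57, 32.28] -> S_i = 1.44 + 7.71*i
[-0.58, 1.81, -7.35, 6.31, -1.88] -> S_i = Random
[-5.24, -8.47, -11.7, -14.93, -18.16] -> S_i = -5.24 + -3.23*i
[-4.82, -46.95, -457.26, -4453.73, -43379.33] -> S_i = -4.82*9.74^i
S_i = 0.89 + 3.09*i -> [0.89, 3.98, 7.07, 10.16, 13.25]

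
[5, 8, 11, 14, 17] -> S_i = 5 + 3*i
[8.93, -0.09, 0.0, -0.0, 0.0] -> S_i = 8.93*(-0.01)^i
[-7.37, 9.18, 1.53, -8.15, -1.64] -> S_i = Random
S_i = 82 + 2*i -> [82, 84, 86, 88, 90]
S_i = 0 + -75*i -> [0, -75, -150, -225, -300]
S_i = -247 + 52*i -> [-247, -195, -143, -91, -39]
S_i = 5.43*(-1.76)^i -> [5.43, -9.56, 16.82, -29.6, 52.1]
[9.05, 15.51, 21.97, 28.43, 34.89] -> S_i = 9.05 + 6.46*i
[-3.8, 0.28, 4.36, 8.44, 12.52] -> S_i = -3.80 + 4.08*i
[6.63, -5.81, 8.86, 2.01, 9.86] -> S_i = Random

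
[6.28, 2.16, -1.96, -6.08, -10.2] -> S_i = 6.28 + -4.12*i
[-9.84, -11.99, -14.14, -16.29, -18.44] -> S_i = -9.84 + -2.15*i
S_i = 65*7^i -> [65, 455, 3185, 22295, 156065]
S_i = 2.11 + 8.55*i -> [2.11, 10.66, 19.21, 27.76, 36.31]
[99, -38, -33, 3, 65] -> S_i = Random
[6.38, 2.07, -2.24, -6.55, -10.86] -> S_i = 6.38 + -4.31*i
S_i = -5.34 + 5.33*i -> [-5.34, -0.01, 5.32, 10.65, 15.98]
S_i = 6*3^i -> [6, 18, 54, 162, 486]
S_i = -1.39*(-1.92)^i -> [-1.39, 2.67, -5.12, 9.84, -18.89]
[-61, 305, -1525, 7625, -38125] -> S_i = -61*-5^i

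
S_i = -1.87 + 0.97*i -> [-1.87, -0.9, 0.07, 1.04, 2.01]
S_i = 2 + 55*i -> [2, 57, 112, 167, 222]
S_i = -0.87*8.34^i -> [-0.87, -7.26, -60.51, -504.68, -4209.04]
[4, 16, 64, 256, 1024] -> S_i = 4*4^i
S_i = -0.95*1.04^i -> [-0.95, -0.99, -1.03, -1.07, -1.11]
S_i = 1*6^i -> [1, 6, 36, 216, 1296]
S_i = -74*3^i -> [-74, -222, -666, -1998, -5994]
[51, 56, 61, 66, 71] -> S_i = 51 + 5*i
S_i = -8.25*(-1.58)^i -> [-8.25, 13.04, -20.6, 32.54, -51.41]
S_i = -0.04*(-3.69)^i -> [-0.04, 0.15, -0.54, 2.01, -7.42]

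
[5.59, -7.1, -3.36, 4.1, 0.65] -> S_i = Random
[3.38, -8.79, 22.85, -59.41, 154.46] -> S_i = 3.38*(-2.60)^i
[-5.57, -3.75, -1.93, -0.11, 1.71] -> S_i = -5.57 + 1.82*i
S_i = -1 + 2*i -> [-1, 1, 3, 5, 7]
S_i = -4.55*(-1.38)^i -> [-4.55, 6.28, -8.67, 11.96, -16.5]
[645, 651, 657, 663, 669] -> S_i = 645 + 6*i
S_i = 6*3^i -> [6, 18, 54, 162, 486]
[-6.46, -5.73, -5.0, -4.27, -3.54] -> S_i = -6.46 + 0.73*i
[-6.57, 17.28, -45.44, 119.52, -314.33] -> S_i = -6.57*(-2.63)^i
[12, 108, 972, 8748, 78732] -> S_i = 12*9^i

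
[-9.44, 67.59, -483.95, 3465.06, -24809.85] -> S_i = -9.44*(-7.16)^i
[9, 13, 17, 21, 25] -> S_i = 9 + 4*i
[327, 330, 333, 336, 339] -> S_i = 327 + 3*i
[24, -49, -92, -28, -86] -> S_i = Random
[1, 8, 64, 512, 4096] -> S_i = 1*8^i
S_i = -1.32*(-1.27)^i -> [-1.32, 1.68, -2.13, 2.7, -3.43]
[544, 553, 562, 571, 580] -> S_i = 544 + 9*i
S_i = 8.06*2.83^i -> [8.06, 22.81, 64.55, 182.68, 516.99]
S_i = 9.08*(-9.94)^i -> [9.08, -90.26, 897.14, -8917.54, 88640.33]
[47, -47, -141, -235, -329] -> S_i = 47 + -94*i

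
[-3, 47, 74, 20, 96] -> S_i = Random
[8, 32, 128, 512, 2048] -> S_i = 8*4^i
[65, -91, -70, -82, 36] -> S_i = Random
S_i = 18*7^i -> [18, 126, 882, 6174, 43218]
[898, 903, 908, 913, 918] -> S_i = 898 + 5*i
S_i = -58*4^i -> [-58, -232, -928, -3712, -14848]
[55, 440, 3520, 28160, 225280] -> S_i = 55*8^i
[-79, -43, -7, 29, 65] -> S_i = -79 + 36*i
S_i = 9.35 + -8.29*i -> [9.35, 1.06, -7.23, -15.52, -23.81]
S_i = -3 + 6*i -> [-3, 3, 9, 15, 21]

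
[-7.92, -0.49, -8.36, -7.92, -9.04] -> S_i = Random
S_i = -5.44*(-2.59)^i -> [-5.44, 14.09, -36.49, 94.51, -244.79]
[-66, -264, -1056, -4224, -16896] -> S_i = -66*4^i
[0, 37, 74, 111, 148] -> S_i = 0 + 37*i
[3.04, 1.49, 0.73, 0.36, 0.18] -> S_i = 3.04*0.49^i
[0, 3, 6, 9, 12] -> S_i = 0 + 3*i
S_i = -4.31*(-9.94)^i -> [-4.31, 42.84, -425.84, 4232.88, -42074.87]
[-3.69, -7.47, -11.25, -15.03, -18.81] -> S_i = -3.69 + -3.78*i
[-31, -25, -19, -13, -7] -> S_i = -31 + 6*i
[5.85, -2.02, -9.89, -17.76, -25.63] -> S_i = 5.85 + -7.87*i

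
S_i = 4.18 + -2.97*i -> [4.18, 1.21, -1.76, -4.73, -7.7]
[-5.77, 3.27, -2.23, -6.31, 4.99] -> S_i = Random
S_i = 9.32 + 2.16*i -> [9.32, 11.48, 13.64, 15.8, 17.96]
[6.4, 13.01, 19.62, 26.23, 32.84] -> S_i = 6.40 + 6.61*i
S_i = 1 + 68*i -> [1, 69, 137, 205, 273]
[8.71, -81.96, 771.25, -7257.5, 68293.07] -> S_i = 8.71*(-9.41)^i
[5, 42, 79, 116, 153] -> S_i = 5 + 37*i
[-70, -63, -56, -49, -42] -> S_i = -70 + 7*i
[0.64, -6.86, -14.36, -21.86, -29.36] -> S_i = 0.64 + -7.50*i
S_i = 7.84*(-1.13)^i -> [7.84, -8.86, 10.01, -11.31, 12.78]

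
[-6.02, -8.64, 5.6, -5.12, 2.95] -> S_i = Random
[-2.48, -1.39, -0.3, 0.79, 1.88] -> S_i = -2.48 + 1.09*i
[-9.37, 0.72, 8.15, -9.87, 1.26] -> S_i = Random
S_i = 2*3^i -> [2, 6, 18, 54, 162]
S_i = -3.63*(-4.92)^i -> [-3.63, 17.86, -87.87, 432.32, -2127.0]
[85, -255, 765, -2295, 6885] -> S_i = 85*-3^i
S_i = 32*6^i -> [32, 192, 1152, 6912, 41472]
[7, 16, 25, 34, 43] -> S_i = 7 + 9*i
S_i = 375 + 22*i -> [375, 397, 419, 441, 463]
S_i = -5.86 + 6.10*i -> [-5.86, 0.24, 6.34, 12.44, 18.54]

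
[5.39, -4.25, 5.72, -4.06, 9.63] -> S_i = Random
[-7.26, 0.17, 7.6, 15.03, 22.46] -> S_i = -7.26 + 7.43*i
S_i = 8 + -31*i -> [8, -23, -54, -85, -116]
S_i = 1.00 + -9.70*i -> [1.0, -8.7, -18.4, -28.1, -37.8]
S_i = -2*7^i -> [-2, -14, -98, -686, -4802]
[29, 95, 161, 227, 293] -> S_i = 29 + 66*i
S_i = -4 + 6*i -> [-4, 2, 8, 14, 20]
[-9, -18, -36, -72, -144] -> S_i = -9*2^i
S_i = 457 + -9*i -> [457, 448, 439, 430, 421]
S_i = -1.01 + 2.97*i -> [-1.01, 1.96, 4.93, 7.9, 10.87]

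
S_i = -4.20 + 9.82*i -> [-4.2, 5.62, 15.44, 25.26, 35.08]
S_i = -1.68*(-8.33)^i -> [-1.68, 13.99, -116.57, 971.06, -8088.9]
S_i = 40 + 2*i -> [40, 42, 44, 46, 48]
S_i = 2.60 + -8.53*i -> [2.6, -5.93, -14.46, -22.99, -31.52]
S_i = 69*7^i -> [69, 483, 3381, 23667, 165669]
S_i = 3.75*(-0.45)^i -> [3.75, -1.69, 0.76, -0.34, 0.15]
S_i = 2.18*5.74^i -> [2.18, 12.51, 71.83, 412.28, 2366.49]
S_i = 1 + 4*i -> [1, 5, 9, 13, 17]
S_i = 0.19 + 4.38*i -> [0.19, 4.57, 8.95, 13.33, 17.71]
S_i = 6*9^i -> [6, 54, 486, 4374, 39366]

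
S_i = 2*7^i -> [2, 14, 98, 686, 4802]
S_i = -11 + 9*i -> [-11, -2, 7, 16, 25]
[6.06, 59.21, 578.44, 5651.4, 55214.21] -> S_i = 6.06*9.77^i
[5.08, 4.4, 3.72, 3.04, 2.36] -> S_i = 5.08 + -0.68*i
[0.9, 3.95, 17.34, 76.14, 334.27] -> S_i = 0.90*4.39^i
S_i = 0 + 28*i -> [0, 28, 56, 84, 112]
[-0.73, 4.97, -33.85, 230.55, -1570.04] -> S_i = -0.73*(-6.81)^i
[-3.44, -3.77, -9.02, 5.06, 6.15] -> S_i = Random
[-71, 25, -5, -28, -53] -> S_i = Random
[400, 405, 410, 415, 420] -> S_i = 400 + 5*i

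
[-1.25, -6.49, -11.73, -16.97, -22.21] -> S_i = -1.25 + -5.24*i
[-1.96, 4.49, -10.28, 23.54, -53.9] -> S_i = -1.96*(-2.29)^i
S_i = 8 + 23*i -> [8, 31, 54, 77, 100]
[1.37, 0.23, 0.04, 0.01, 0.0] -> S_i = 1.37*0.17^i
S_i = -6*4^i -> [-6, -24, -96, -384, -1536]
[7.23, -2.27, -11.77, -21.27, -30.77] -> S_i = 7.23 + -9.50*i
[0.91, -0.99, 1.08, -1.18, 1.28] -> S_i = 0.91*(-1.09)^i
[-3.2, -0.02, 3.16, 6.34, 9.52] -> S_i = -3.20 + 3.18*i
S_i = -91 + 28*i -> [-91, -63, -35, -7, 21]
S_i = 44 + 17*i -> [44, 61, 78, 95, 112]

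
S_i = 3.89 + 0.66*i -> [3.89, 4.55, 5.21, 5.87, 6.53]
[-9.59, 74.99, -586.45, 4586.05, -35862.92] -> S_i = -9.59*(-7.82)^i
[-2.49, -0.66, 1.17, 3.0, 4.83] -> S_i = -2.49 + 1.83*i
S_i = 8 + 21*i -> [8, 29, 50, 71, 92]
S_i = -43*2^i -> [-43, -86, -172, -344, -688]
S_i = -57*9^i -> [-57, -513, -4617, -41553, -373977]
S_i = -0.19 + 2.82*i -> [-0.19, 2.63, 5.45, 8.27, 11.09]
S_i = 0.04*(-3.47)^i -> [0.04, -0.14, 0.48, -1.67, 5.8]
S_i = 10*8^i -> [10, 80, 640, 5120, 40960]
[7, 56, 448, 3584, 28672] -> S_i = 7*8^i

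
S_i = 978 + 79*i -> [978, 1057, 1136, 1215, 1294]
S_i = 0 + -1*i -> [0, -1, -2, -3, -4]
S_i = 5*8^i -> [5, 40, 320, 2560, 20480]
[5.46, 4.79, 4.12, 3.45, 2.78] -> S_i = 5.46 + -0.67*i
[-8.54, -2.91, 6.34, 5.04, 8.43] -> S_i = Random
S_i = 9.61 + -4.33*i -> [9.61, 5.28, 0.95, -3.38, -7.71]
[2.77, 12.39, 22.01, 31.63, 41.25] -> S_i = 2.77 + 9.62*i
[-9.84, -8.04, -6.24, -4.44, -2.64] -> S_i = -9.84 + 1.80*i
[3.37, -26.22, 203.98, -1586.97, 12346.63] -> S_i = 3.37*(-7.78)^i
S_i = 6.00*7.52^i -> [6.0, 45.12, 339.3, 2551.55, 19187.69]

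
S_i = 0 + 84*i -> [0, 84, 168, 252, 336]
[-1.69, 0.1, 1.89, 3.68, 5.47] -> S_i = -1.69 + 1.79*i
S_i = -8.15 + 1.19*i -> [-8.15, -6.96, -5.77, -4.58, -3.39]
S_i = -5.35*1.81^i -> [-5.35, -9.68, -17.53, -31.72, -57.42]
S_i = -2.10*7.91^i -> [-2.1, -16.61, -131.39, -1039.32, -8221.01]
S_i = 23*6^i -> [23, 138, 828, 4968, 29808]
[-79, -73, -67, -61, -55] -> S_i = -79 + 6*i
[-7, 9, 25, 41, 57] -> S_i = -7 + 16*i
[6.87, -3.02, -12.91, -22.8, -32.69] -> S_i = 6.87 + -9.89*i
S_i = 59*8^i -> [59, 472, 3776, 30208, 241664]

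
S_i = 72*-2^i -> [72, -144, 288, -576, 1152]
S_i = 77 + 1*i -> [77, 78, 79, 80, 81]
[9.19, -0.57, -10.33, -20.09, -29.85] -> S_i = 9.19 + -9.76*i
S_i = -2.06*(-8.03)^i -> [-2.06, 16.54, -132.83, 1066.63, -8565.04]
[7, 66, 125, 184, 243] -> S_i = 7 + 59*i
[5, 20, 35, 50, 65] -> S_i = 5 + 15*i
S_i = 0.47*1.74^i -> [0.47, 0.82, 1.42, 2.48, 4.31]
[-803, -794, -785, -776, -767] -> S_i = -803 + 9*i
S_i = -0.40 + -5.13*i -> [-0.4, -5.53, -10.66, -15.79, -20.92]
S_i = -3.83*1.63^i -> [-3.83, -6.24, -10.18, -16.59, -27.04]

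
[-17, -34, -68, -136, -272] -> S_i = -17*2^i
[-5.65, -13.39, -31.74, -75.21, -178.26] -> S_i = -5.65*2.37^i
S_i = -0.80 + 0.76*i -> [-0.8, -0.04, 0.72, 1.48, 2.24]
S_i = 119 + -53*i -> [119, 66, 13, -40, -93]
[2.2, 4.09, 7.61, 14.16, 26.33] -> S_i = 2.20*1.86^i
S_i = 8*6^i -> [8, 48, 288, 1728, 10368]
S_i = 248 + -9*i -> [248, 239, 230, 221, 212]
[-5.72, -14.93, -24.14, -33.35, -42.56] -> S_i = -5.72 + -9.21*i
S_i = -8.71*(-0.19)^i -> [-8.71, 1.65, -0.31, 0.06, -0.01]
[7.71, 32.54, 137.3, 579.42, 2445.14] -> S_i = 7.71*4.22^i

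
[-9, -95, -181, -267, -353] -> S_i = -9 + -86*i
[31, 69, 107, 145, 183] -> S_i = 31 + 38*i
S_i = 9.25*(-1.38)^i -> [9.25, -12.76, 17.62, -24.31, 33.55]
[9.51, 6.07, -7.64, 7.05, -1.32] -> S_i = Random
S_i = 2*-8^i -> [2, -16, 128, -1024, 8192]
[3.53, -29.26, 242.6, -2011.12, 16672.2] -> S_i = 3.53*(-8.29)^i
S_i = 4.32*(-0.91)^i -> [4.32, -3.93, 3.58, -3.26, 2.96]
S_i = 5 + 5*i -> [5, 10, 15, 20, 25]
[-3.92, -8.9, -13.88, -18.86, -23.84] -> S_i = -3.92 + -4.98*i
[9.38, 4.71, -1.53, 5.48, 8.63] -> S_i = Random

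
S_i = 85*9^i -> [85, 765, 6885, 61965, 557685]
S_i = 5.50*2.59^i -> [5.5, 14.24, 36.89, 95.56, 247.49]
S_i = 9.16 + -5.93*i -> [9.16, 3.23, -2.7, -8.63, -14.56]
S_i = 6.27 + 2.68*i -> [6.27, 8.95, 11.63, 14.31, 16.99]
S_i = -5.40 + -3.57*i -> [-5.4, -8.97, -12.54, -16.11, -19.68]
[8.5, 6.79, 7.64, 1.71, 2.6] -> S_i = Random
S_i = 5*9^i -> [5, 45, 405, 3645, 32805]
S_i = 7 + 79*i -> [7, 86, 165, 244, 323]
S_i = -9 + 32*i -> [-9, 23, 55, 87, 119]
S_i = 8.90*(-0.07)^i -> [8.9, -0.62, 0.04, -0.0, 0.0]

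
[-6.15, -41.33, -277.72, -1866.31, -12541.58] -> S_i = -6.15*6.72^i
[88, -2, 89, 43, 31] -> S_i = Random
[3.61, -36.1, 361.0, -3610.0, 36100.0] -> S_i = 3.61*(-10.00)^i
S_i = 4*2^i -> [4, 8, 16, 32, 64]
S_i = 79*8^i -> [79, 632, 5056, 40448, 323584]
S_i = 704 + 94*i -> [704, 798, 892, 986, 1080]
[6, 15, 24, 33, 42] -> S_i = 6 + 9*i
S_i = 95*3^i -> [95, 285, 855, 2565, 7695]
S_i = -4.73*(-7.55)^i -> [-4.73, 35.71, -269.62, 2035.64, -15369.12]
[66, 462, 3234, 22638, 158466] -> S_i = 66*7^i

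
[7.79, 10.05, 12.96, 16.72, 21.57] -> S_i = 7.79*1.29^i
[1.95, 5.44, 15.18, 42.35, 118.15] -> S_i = 1.95*2.79^i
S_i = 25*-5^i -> [25, -125, 625, -3125, 15625]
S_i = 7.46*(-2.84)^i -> [7.46, -21.19, 60.17, -170.88, 485.3]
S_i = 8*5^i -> [8, 40, 200, 1000, 5000]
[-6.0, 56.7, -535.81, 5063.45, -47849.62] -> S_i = -6.00*(-9.45)^i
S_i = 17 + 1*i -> [17, 18, 19, 20, 21]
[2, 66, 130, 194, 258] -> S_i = 2 + 64*i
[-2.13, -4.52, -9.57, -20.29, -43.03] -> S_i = -2.13*2.12^i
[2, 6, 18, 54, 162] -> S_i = 2*3^i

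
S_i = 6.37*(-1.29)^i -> [6.37, -8.22, 10.6, -13.67, 17.64]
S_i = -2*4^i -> [-2, -8, -32, -128, -512]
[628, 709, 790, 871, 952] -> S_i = 628 + 81*i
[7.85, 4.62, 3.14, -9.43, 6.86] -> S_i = Random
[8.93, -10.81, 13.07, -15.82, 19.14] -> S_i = 8.93*(-1.21)^i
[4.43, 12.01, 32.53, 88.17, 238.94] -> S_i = 4.43*2.71^i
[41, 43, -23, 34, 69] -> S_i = Random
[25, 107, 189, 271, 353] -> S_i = 25 + 82*i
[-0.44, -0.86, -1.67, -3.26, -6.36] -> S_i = -0.44*1.95^i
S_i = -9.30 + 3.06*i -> [-9.3, -6.24, -3.18, -0.12, 2.94]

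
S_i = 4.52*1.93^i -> [4.52, 8.72, 16.84, 32.49, 62.71]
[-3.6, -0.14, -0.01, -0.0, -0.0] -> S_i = -3.60*0.04^i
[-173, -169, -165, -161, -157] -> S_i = -173 + 4*i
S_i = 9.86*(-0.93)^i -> [9.86, -9.17, 8.53, -7.93, 7.38]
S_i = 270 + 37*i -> [270, 307, 344, 381, 418]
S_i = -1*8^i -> [-1, -8, -64, -512, -4096]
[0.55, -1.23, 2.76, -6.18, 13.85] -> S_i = 0.55*(-2.24)^i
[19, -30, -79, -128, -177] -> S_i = 19 + -49*i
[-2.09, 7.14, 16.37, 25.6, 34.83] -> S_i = -2.09 + 9.23*i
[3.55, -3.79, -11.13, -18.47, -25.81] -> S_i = 3.55 + -7.34*i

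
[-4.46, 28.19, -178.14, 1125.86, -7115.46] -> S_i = -4.46*(-6.32)^i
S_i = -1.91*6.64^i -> [-1.91, -12.68, -84.21, -559.16, -3712.84]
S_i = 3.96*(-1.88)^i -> [3.96, -7.44, 14.0, -26.31, 49.47]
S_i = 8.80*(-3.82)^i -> [8.8, -33.62, 128.41, -490.54, 1873.86]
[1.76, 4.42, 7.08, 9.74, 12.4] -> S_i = 1.76 + 2.66*i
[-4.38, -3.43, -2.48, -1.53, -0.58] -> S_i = -4.38 + 0.95*i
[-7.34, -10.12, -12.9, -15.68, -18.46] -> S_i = -7.34 + -2.78*i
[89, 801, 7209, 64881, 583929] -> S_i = 89*9^i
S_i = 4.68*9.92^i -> [4.68, 46.43, 460.54, 4568.58, 45320.28]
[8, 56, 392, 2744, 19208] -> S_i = 8*7^i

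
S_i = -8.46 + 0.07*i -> [-8.46, -8.39, -8.32, -8.25, -8.18]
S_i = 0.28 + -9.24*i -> [0.28, -8.96, -18.2, -27.44, -36.68]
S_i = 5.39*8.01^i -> [5.39, 43.17, 345.82, 2770.04, 22188.03]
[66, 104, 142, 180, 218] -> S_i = 66 + 38*i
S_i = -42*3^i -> [-42, -126, -378, -1134, -3402]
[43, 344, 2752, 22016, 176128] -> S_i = 43*8^i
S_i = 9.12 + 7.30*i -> [9.12, 16.42, 23.72, 31.02, 38.32]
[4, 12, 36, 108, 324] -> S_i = 4*3^i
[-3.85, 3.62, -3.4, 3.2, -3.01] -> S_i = -3.85*(-0.94)^i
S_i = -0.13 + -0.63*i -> [-0.13, -0.76, -1.39, -2.02, -2.65]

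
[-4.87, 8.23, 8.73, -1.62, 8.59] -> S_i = Random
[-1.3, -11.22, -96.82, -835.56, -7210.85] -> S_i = -1.30*8.63^i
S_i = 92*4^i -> [92, 368, 1472, 5888, 23552]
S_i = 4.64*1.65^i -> [4.64, 7.66, 12.63, 20.84, 34.39]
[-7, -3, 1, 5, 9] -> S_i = -7 + 4*i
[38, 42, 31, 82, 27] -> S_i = Random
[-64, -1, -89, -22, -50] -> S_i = Random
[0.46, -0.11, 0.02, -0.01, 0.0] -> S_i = 0.46*(-0.23)^i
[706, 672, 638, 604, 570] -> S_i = 706 + -34*i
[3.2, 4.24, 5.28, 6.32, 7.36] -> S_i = 3.20 + 1.04*i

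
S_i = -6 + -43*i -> [-6, -49, -92, -135, -178]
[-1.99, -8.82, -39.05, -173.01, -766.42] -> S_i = -1.99*4.43^i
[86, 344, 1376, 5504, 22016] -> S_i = 86*4^i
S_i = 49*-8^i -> [49, -392, 3136, -25088, 200704]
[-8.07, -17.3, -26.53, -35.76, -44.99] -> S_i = -8.07 + -9.23*i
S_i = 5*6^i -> [5, 30, 180, 1080, 6480]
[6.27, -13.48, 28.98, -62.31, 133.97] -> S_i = 6.27*(-2.15)^i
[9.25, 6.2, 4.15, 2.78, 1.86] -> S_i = 9.25*0.67^i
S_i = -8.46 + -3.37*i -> [-8.46, -11.83, -15.2, -18.57, -21.94]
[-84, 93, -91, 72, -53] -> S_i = Random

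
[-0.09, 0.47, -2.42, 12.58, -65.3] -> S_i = -0.09*(-5.19)^i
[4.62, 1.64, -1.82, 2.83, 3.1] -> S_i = Random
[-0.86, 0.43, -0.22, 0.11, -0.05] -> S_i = -0.86*(-0.50)^i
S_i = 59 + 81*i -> [59, 140, 221, 302, 383]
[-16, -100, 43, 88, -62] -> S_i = Random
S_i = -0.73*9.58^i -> [-0.73, -6.99, -67.0, -641.83, -6148.72]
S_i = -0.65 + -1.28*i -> [-0.65, -1.93, -3.21, -4.49, -5.77]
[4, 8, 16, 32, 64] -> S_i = 4*2^i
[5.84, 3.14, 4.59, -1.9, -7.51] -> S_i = Random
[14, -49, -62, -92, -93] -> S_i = Random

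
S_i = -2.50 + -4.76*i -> [-2.5, -7.26, -12.02, -16.78, -21.54]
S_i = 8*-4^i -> [8, -32, 128, -512, 2048]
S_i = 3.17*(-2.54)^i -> [3.17, -8.05, 20.45, -51.95, 131.95]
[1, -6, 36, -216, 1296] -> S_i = 1*-6^i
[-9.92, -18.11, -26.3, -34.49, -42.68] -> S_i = -9.92 + -8.19*i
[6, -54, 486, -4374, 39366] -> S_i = 6*-9^i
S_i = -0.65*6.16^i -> [-0.65, -4.0, -24.66, -151.93, -935.91]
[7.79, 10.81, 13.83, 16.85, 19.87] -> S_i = 7.79 + 3.02*i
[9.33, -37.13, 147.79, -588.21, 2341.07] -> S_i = 9.33*(-3.98)^i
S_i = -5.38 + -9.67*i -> [-5.38, -15.05, -24.72, -34.39, -44.06]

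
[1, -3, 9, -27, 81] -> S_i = 1*-3^i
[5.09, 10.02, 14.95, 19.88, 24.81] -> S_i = 5.09 + 4.93*i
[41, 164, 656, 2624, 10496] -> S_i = 41*4^i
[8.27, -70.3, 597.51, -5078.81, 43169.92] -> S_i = 8.27*(-8.50)^i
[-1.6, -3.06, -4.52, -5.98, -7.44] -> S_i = -1.60 + -1.46*i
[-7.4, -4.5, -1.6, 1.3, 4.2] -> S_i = -7.40 + 2.90*i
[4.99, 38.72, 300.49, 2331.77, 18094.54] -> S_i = 4.99*7.76^i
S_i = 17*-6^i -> [17, -102, 612, -3672, 22032]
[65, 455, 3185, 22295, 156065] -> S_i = 65*7^i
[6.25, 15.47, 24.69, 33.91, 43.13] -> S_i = 6.25 + 9.22*i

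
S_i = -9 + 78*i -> [-9, 69, 147, 225, 303]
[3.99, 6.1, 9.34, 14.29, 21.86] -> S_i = 3.99*1.53^i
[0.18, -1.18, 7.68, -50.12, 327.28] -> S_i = 0.18*(-6.53)^i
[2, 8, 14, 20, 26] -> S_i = 2 + 6*i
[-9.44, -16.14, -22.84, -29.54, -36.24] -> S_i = -9.44 + -6.70*i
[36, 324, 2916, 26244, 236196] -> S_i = 36*9^i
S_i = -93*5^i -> [-93, -465, -2325, -11625, -58125]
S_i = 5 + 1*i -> [5, 6, 7, 8, 9]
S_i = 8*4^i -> [8, 32, 128, 512, 2048]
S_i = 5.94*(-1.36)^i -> [5.94, -8.08, 10.99, -14.94, 20.32]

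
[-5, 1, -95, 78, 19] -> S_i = Random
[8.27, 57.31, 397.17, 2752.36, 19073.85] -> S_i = 8.27*6.93^i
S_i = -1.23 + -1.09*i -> [-1.23, -2.32, -3.41, -4.5, -5.59]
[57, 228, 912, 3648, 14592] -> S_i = 57*4^i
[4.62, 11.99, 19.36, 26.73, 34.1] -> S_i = 4.62 + 7.37*i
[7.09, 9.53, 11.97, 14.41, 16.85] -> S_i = 7.09 + 2.44*i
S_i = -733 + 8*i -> [-733, -725, -717, -709, -701]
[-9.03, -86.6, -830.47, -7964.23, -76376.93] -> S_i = -9.03*9.59^i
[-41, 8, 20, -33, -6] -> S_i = Random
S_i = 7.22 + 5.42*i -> [7.22, 12.64, 18.06, 23.48, 28.9]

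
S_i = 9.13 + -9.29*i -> [9.13, -0.16, -9.45, -18.74, -28.03]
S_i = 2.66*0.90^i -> [2.66, 2.39, 2.15, 1.94, 1.75]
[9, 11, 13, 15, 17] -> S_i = 9 + 2*i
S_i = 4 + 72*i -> [4, 76, 148, 220, 292]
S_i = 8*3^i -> [8, 24, 72, 216, 648]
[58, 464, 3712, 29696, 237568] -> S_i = 58*8^i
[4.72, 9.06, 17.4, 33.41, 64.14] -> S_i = 4.72*1.92^i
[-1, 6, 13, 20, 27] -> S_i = -1 + 7*i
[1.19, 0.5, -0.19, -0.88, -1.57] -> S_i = 1.19 + -0.69*i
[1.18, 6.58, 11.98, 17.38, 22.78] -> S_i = 1.18 + 5.40*i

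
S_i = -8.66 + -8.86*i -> [-8.66, -17.52, -26.38, -35.24, -44.1]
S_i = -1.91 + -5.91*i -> [-1.91, -7.82, -13.73, -19.64, -25.55]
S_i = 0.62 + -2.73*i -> [0.62, -2.11, -4.84, -7.57, -10.3]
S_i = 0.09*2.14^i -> [0.09, 0.19, 0.41, 0.88, 1.89]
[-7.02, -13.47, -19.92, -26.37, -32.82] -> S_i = -7.02 + -6.45*i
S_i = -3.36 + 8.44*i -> [-3.36, 5.08, 13.52, 21.96, 30.4]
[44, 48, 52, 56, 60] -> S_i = 44 + 4*i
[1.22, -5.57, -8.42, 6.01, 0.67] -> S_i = Random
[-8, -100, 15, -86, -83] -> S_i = Random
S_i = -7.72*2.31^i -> [-7.72, -17.83, -41.19, -95.16, -219.82]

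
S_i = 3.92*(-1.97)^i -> [3.92, -7.72, 15.21, -29.97, 59.04]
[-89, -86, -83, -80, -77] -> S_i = -89 + 3*i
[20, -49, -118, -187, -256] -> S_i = 20 + -69*i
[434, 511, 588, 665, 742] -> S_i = 434 + 77*i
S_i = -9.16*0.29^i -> [-9.16, -2.66, -0.77, -0.22, -0.06]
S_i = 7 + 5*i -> [7, 12, 17, 22, 27]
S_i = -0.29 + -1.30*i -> [-0.29, -1.59, -2.89, -4.19, -5.49]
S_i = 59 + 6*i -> [59, 65, 71, 77, 83]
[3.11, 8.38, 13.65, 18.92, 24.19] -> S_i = 3.11 + 5.27*i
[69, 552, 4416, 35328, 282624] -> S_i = 69*8^i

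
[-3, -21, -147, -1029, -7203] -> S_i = -3*7^i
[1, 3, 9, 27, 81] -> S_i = 1*3^i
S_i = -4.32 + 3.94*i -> [-4.32, -0.38, 3.56, 7.5, 11.44]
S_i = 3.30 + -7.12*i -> [3.3, -3.82, -10.94, -18.06, -25.18]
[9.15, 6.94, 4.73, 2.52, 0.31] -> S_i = 9.15 + -2.21*i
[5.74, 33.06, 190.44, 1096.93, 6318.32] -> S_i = 5.74*5.76^i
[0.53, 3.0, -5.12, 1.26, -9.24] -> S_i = Random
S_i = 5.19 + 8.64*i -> [5.19, 13.83, 22.47, 31.11, 39.75]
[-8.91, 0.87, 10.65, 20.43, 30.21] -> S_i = -8.91 + 9.78*i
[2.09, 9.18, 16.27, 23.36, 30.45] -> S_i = 2.09 + 7.09*i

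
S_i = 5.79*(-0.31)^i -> [5.79, -1.79, 0.56, -0.17, 0.05]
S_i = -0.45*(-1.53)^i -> [-0.45, 0.69, -1.05, 1.61, -2.47]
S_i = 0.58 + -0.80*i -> [0.58, -0.22, -1.02, -1.82, -2.62]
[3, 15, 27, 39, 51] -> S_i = 3 + 12*i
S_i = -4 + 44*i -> [-4, 40, 84, 128, 172]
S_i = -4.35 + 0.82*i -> [-4.35, -3.53, -2.71, -1.89, -1.07]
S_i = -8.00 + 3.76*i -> [-8.0, -4.24, -0.48, 3.28, 7.04]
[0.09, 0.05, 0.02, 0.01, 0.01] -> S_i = 0.09*0.52^i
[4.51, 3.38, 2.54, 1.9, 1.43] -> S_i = 4.51*0.75^i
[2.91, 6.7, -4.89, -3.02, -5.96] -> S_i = Random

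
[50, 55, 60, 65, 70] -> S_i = 50 + 5*i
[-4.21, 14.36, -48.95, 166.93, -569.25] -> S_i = -4.21*(-3.41)^i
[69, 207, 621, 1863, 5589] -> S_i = 69*3^i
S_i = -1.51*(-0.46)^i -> [-1.51, 0.69, -0.32, 0.15, -0.07]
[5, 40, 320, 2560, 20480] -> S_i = 5*8^i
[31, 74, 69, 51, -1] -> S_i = Random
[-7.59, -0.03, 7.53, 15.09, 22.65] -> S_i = -7.59 + 7.56*i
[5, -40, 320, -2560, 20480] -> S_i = 5*-8^i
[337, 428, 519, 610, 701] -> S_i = 337 + 91*i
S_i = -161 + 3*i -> [-161, -158, -155, -152, -149]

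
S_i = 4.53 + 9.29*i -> [4.53, 13.82, 23.11, 32.4, 41.69]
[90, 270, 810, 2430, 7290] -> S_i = 90*3^i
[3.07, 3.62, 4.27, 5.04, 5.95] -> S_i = 3.07*1.18^i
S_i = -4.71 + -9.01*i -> [-4.71, -13.72, -22.73, -31.74, -40.75]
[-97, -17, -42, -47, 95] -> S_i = Random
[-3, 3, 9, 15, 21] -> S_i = -3 + 6*i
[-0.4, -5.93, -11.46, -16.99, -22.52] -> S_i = -0.40 + -5.53*i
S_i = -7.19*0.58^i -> [-7.19, -4.17, -2.42, -1.4, -0.81]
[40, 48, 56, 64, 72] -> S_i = 40 + 8*i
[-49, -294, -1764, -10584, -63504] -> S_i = -49*6^i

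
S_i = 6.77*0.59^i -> [6.77, 3.99, 2.36, 1.39, 0.82]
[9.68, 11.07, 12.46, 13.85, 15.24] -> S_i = 9.68 + 1.39*i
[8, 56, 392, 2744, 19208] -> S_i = 8*7^i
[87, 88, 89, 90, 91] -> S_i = 87 + 1*i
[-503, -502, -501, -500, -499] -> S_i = -503 + 1*i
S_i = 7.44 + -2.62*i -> [7.44, 4.82, 2.2, -0.42, -3.04]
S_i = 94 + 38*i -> [94, 132, 170, 208, 246]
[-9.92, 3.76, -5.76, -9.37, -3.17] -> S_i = Random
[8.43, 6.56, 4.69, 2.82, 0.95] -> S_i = 8.43 + -1.87*i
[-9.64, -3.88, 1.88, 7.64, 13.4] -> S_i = -9.64 + 5.76*i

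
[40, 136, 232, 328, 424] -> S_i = 40 + 96*i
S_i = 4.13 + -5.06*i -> [4.13, -0.93, -5.99, -11.05, -16.11]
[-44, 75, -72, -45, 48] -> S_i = Random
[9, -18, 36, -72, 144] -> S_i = 9*-2^i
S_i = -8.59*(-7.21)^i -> [-8.59, 61.93, -446.54, 3219.58, -23213.16]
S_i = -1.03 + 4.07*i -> [-1.03, 3.04, 7.11, 11.18, 15.25]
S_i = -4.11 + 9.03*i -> [-4.11, 4.92, 13.95, 22.98, 32.01]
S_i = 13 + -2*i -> [13, 11, 9, 7, 5]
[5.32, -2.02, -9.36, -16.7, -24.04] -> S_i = 5.32 + -7.34*i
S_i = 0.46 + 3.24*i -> [0.46, 3.7, 6.94, 10.18, 13.42]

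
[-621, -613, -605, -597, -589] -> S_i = -621 + 8*i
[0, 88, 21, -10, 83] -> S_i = Random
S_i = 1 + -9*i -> [1, -8, -17, -26, -35]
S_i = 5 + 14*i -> [5, 19, 33, 47, 61]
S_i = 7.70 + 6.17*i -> [7.7, 13.87, 20.04, 26.21, 32.38]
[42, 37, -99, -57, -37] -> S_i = Random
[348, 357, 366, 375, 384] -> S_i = 348 + 9*i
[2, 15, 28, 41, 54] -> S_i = 2 + 13*i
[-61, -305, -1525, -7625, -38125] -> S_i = -61*5^i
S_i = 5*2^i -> [5, 10, 20, 40, 80]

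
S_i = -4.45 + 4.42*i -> [-4.45, -0.03, 4.39, 8.81, 13.23]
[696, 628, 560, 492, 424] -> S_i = 696 + -68*i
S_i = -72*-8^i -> [-72, 576, -4608, 36864, -294912]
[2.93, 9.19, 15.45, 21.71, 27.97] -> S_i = 2.93 + 6.26*i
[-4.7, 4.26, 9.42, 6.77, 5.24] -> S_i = Random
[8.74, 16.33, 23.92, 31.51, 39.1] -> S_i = 8.74 + 7.59*i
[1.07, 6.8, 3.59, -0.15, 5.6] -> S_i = Random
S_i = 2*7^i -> [2, 14, 98, 686, 4802]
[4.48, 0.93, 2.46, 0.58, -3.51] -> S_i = Random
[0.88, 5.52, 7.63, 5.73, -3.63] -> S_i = Random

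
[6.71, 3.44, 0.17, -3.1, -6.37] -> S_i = 6.71 + -3.27*i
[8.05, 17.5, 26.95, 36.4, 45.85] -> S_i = 8.05 + 9.45*i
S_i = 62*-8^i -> [62, -496, 3968, -31744, 253952]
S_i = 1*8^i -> [1, 8, 64, 512, 4096]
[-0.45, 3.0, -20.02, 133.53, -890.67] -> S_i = -0.45*(-6.67)^i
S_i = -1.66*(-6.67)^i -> [-1.66, 11.07, -73.85, 492.59, -3285.58]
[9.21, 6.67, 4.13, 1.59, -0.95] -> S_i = 9.21 + -2.54*i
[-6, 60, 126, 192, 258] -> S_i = -6 + 66*i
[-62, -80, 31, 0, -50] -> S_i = Random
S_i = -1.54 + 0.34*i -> [-1.54, -1.2, -0.86, -0.52, -0.18]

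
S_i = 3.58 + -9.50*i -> [3.58, -5.92, -15.42, -24.92, -34.42]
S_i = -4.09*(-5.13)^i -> [-4.09, 20.98, -107.64, 552.17, -2832.65]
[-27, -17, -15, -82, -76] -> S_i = Random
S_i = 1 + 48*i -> [1, 49, 97, 145, 193]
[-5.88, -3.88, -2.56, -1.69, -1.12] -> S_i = -5.88*0.66^i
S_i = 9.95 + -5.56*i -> [9.95, 4.39, -1.17, -6.73, -12.29]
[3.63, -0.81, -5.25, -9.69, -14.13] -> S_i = 3.63 + -4.44*i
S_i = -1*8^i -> [-1, -8, -64, -512, -4096]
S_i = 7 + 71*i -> [7, 78, 149, 220, 291]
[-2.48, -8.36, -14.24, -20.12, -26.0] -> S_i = -2.48 + -5.88*i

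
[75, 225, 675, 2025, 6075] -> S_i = 75*3^i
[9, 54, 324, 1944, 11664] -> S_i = 9*6^i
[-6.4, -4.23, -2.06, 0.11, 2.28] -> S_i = -6.40 + 2.17*i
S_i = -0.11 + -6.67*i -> [-0.11, -6.78, -13.45, -20.12, -26.79]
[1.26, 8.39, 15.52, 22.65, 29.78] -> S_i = 1.26 + 7.13*i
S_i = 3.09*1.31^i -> [3.09, 4.05, 5.3, 6.95, 9.1]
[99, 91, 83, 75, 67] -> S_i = 99 + -8*i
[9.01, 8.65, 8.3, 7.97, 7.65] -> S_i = 9.01*0.96^i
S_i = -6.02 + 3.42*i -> [-6.02, -2.6, 0.82, 4.24, 7.66]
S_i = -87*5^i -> [-87, -435, -2175, -10875, -54375]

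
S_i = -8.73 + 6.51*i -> [-8.73, -2.22, 4.29, 10.8, 17.31]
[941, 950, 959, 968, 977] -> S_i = 941 + 9*i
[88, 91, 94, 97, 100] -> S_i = 88 + 3*i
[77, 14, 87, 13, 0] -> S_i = Random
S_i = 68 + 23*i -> [68, 91, 114, 137, 160]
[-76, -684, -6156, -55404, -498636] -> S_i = -76*9^i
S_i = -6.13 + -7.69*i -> [-6.13, -13.82, -21.51, -29.2, -36.89]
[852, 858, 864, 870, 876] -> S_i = 852 + 6*i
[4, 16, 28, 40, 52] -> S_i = 4 + 12*i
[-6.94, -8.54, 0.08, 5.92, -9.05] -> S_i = Random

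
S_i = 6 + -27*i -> [6, -21, -48, -75, -102]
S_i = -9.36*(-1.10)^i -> [-9.36, 10.3, -11.33, 12.46, -13.7]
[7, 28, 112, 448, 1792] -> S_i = 7*4^i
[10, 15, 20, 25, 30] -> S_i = 10 + 5*i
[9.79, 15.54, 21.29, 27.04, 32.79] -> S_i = 9.79 + 5.75*i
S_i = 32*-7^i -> [32, -224, 1568, -10976, 76832]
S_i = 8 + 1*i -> [8, 9, 10, 11, 12]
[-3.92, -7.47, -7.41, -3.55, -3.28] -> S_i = Random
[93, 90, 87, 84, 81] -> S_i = 93 + -3*i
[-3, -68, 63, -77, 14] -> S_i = Random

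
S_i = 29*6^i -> [29, 174, 1044, 6264, 37584]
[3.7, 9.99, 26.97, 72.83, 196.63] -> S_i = 3.70*2.70^i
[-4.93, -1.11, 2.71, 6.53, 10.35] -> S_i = -4.93 + 3.82*i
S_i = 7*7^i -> [7, 49, 343, 2401, 16807]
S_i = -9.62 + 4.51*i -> [-9.62, -5.11, -0.6, 3.91, 8.42]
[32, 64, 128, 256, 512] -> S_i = 32*2^i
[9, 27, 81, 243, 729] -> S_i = 9*3^i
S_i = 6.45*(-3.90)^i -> [6.45, -25.16, 98.1, -382.61, 1492.17]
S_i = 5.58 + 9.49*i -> [5.58, 15.07, 24.56, 34.05, 43.54]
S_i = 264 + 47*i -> [264, 311, 358, 405, 452]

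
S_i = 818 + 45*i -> [818, 863, 908, 953, 998]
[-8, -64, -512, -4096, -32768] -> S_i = -8*8^i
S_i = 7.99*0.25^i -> [7.99, 2.0, 0.5, 0.12, 0.03]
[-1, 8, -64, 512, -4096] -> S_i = -1*-8^i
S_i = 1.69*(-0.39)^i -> [1.69, -0.66, 0.26, -0.1, 0.04]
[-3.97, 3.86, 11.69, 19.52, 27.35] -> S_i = -3.97 + 7.83*i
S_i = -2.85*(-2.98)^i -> [-2.85, 8.49, -25.31, 75.42, -224.76]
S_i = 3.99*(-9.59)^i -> [3.99, -38.26, 366.95, -3519.08, 33747.94]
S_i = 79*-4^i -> [79, -316, 1264, -5056, 20224]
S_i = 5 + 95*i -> [5, 100, 195, 290, 385]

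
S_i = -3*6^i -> [-3, -18, -108, -648, -3888]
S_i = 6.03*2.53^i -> [6.03, 15.26, 38.6, 97.65, 247.06]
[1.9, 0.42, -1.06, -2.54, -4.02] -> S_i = 1.90 + -1.48*i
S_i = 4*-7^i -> [4, -28, 196, -1372, 9604]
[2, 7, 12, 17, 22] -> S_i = 2 + 5*i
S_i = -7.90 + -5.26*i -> [-7.9, -13.16, -18.42, -23.68, -28.94]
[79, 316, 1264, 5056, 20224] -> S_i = 79*4^i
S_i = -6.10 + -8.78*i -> [-6.1, -14.88, -23.66, -32.44, -41.22]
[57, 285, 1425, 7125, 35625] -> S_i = 57*5^i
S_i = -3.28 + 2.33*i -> [-3.28, -0.95, 1.38, 3.71, 6.04]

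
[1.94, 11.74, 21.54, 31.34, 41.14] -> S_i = 1.94 + 9.80*i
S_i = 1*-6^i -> [1, -6, 36, -216, 1296]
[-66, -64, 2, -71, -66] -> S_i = Random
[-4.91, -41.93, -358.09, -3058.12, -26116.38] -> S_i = -4.91*8.54^i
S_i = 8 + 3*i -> [8, 11, 14, 17, 20]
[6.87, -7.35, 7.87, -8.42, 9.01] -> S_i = 6.87*(-1.07)^i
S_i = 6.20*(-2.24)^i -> [6.2, -13.89, 31.11, -69.68, 156.09]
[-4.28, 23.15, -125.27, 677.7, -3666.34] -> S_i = -4.28*(-5.41)^i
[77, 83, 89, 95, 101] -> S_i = 77 + 6*i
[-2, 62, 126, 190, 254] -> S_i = -2 + 64*i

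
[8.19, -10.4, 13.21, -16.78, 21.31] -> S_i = 8.19*(-1.27)^i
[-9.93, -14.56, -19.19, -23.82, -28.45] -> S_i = -9.93 + -4.63*i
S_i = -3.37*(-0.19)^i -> [-3.37, 0.64, -0.12, 0.02, -0.0]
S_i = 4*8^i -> [4, 32, 256, 2048, 16384]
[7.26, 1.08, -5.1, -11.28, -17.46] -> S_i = 7.26 + -6.18*i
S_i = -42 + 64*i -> [-42, 22, 86, 150, 214]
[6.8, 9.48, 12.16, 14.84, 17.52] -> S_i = 6.80 + 2.68*i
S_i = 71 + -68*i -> [71, 3, -65, -133, -201]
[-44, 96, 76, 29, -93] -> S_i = Random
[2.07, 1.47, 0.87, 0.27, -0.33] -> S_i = 2.07 + -0.60*i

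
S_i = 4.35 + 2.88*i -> [4.35, 7.23, 10.11, 12.99, 15.87]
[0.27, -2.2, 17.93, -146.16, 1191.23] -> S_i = 0.27*(-8.15)^i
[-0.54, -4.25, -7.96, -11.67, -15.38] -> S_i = -0.54 + -3.71*i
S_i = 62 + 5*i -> [62, 67, 72, 77, 82]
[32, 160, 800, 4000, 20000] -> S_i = 32*5^i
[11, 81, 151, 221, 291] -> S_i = 11 + 70*i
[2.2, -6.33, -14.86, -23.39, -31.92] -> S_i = 2.20 + -8.53*i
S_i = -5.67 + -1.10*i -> [-5.67, -6.77, -7.87, -8.97, -10.07]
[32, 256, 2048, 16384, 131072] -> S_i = 32*8^i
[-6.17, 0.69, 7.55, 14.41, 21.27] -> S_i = -6.17 + 6.86*i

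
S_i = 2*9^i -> [2, 18, 162, 1458, 13122]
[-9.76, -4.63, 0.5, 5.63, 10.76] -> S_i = -9.76 + 5.13*i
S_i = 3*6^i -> [3, 18, 108, 648, 3888]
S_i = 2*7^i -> [2, 14, 98, 686, 4802]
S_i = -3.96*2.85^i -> [-3.96, -11.29, -32.17, -91.67, -261.26]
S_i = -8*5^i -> [-8, -40, -200, -1000, -5000]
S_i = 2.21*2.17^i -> [2.21, 4.8, 10.41, 22.58, 49.0]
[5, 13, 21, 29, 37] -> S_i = 5 + 8*i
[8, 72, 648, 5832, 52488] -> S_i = 8*9^i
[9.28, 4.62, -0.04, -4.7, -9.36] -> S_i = 9.28 + -4.66*i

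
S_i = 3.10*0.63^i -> [3.1, 1.95, 1.23, 0.78, 0.49]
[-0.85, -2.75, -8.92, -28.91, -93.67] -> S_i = -0.85*3.24^i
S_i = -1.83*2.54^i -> [-1.83, -4.65, -11.81, -29.99, -76.17]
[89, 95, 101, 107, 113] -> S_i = 89 + 6*i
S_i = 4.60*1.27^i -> [4.6, 5.84, 7.42, 9.42, 11.97]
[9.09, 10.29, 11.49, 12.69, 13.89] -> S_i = 9.09 + 1.20*i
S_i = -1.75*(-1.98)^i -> [-1.75, 3.46, -6.86, 13.58, -26.9]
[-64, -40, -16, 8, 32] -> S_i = -64 + 24*i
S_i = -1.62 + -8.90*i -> [-1.62, -10.52, -19.42, -28.32, -37.22]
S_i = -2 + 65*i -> [-2, 63, 128, 193, 258]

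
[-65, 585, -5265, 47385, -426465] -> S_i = -65*-9^i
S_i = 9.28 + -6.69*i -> [9.28, 2.59, -4.1, -10.79, -17.48]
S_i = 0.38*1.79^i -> [0.38, 0.68, 1.22, 2.18, 3.9]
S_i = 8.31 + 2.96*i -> [8.31, 11.27, 14.23, 17.19, 20.15]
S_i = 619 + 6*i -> [619, 625, 631, 637, 643]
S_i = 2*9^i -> [2, 18, 162, 1458, 13122]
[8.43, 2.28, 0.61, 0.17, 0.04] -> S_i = 8.43*0.27^i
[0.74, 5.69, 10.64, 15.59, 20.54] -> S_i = 0.74 + 4.95*i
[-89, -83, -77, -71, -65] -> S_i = -89 + 6*i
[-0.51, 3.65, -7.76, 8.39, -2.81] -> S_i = Random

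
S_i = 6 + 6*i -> [6, 12, 18, 24, 30]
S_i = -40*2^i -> [-40, -80, -160, -320, -640]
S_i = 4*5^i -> [4, 20, 100, 500, 2500]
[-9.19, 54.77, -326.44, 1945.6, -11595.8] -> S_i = -9.19*(-5.96)^i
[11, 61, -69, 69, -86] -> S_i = Random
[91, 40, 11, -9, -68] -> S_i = Random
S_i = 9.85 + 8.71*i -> [9.85, 18.56, 27.27, 35.98, 44.69]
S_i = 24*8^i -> [24, 192, 1536, 12288, 98304]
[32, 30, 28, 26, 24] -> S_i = 32 + -2*i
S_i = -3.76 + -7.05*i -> [-3.76, -10.81, -17.86, -24.91, -31.96]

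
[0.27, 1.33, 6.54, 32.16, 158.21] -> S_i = 0.27*4.92^i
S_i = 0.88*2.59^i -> [0.88, 2.28, 5.9, 15.29, 39.6]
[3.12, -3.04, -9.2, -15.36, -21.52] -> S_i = 3.12 + -6.16*i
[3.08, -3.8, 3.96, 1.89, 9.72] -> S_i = Random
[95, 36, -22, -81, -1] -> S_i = Random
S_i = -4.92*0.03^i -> [-4.92, -0.15, -0.0, -0.0, -0.0]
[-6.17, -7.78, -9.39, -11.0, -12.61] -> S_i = -6.17 + -1.61*i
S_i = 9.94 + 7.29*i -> [9.94, 17.23, 24.52, 31.81, 39.1]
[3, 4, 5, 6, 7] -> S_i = 3 + 1*i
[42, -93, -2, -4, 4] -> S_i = Random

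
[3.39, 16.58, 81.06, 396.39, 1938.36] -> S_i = 3.39*4.89^i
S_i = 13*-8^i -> [13, -104, 832, -6656, 53248]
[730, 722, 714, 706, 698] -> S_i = 730 + -8*i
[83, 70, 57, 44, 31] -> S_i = 83 + -13*i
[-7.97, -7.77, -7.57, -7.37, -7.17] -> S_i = -7.97 + 0.20*i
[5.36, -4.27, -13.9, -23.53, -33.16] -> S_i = 5.36 + -9.63*i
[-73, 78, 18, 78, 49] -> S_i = Random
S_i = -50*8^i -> [-50, -400, -3200, -25600, -204800]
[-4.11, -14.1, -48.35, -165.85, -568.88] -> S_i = -4.11*3.43^i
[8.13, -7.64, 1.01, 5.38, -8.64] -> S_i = Random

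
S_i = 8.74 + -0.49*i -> [8.74, 8.25, 7.76, 7.27, 6.78]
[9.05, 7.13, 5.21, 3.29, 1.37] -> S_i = 9.05 + -1.92*i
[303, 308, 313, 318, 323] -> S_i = 303 + 5*i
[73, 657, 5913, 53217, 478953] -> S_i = 73*9^i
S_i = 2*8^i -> [2, 16, 128, 1024, 8192]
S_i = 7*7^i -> [7, 49, 343, 2401, 16807]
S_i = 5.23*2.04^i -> [5.23, 10.67, 21.77, 44.4, 90.58]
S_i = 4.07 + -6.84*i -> [4.07, -2.77, -9.61, -16.45, -23.29]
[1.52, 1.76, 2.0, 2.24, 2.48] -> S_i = 1.52 + 0.24*i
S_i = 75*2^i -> [75, 150, 300, 600, 1200]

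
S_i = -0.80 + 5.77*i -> [-0.8, 4.97, 10.74, 16.51, 22.28]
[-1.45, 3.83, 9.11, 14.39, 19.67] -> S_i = -1.45 + 5.28*i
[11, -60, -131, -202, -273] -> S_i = 11 + -71*i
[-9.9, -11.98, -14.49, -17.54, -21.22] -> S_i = -9.90*1.21^i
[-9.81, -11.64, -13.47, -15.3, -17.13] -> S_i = -9.81 + -1.83*i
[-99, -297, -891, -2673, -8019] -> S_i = -99*3^i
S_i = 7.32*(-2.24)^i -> [7.32, -16.4, 36.73, -82.27, 184.29]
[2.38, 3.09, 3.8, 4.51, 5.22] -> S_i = 2.38 + 0.71*i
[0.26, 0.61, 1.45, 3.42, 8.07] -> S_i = 0.26*2.36^i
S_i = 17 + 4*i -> [17, 21, 25, 29, 33]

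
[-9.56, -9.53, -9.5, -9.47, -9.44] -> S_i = -9.56 + 0.03*i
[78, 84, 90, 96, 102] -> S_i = 78 + 6*i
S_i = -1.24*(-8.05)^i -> [-1.24, 9.98, -80.36, 646.86, -5207.21]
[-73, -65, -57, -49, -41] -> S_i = -73 + 8*i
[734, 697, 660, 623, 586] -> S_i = 734 + -37*i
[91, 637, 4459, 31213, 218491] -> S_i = 91*7^i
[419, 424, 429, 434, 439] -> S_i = 419 + 5*i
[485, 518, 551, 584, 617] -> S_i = 485 + 33*i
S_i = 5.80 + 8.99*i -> [5.8, 14.79, 23.78, 32.77, 41.76]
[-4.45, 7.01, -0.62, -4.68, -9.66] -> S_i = Random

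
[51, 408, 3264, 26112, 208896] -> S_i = 51*8^i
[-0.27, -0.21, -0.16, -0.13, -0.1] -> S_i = -0.27*0.78^i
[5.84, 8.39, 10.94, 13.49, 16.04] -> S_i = 5.84 + 2.55*i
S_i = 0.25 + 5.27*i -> [0.25, 5.52, 10.79, 16.06, 21.33]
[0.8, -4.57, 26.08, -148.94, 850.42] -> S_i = 0.80*(-5.71)^i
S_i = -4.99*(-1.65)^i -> [-4.99, 8.23, -13.59, 22.42, -36.99]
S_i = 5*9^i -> [5, 45, 405, 3645, 32805]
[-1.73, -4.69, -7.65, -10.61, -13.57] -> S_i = -1.73 + -2.96*i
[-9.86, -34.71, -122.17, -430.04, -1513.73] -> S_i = -9.86*3.52^i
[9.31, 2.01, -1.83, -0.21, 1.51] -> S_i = Random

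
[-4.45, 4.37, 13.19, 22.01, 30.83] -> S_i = -4.45 + 8.82*i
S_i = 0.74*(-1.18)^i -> [0.74, -0.87, 1.03, -1.22, 1.43]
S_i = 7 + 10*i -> [7, 17, 27, 37, 47]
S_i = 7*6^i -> [7, 42, 252, 1512, 9072]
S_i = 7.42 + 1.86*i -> [7.42, 9.28, 11.14, 13.0, 14.86]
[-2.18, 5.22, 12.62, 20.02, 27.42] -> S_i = -2.18 + 7.40*i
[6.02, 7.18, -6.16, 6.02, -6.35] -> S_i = Random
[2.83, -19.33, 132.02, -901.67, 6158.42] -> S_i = 2.83*(-6.83)^i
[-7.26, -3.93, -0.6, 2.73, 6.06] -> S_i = -7.26 + 3.33*i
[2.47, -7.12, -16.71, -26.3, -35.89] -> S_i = 2.47 + -9.59*i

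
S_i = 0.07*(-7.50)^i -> [0.07, -0.52, 3.94, -29.53, 221.48]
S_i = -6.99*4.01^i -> [-6.99, -28.03, -112.4, -450.72, -1807.4]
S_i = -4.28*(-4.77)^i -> [-4.28, 20.42, -97.38, 464.51, -2215.73]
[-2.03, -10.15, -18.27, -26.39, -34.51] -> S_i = -2.03 + -8.12*i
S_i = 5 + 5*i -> [5, 10, 15, 20, 25]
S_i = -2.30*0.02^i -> [-2.3, -0.05, -0.0, -0.0, -0.0]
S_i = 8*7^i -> [8, 56, 392, 2744, 19208]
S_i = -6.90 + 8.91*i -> [-6.9, 2.01, 10.92, 19.83, 28.74]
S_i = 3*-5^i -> [3, -15, 75, -375, 1875]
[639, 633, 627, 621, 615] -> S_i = 639 + -6*i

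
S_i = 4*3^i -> [4, 12, 36, 108, 324]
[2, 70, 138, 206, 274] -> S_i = 2 + 68*i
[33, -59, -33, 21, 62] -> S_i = Random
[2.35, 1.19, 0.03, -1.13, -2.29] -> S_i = 2.35 + -1.16*i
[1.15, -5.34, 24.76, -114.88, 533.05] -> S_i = 1.15*(-4.64)^i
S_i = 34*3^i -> [34, 102, 306, 918, 2754]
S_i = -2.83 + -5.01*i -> [-2.83, -7.84, -12.85, -17.86, -22.87]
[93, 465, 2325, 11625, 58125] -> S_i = 93*5^i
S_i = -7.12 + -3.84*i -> [-7.12, -10.96, -14.8, -18.64, -22.48]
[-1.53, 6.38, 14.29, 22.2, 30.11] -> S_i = -1.53 + 7.91*i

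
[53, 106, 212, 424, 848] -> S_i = 53*2^i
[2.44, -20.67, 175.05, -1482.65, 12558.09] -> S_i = 2.44*(-8.47)^i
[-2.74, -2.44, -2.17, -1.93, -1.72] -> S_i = -2.74*0.89^i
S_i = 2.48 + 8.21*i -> [2.48, 10.69, 18.9, 27.11, 35.32]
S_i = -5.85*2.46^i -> [-5.85, -14.39, -35.4, -87.09, -214.24]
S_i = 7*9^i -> [7, 63, 567, 5103, 45927]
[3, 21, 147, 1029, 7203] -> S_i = 3*7^i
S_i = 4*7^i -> [4, 28, 196, 1372, 9604]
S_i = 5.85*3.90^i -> [5.85, 22.82, 88.98, 347.02, 1353.36]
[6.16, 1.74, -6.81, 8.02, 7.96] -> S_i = Random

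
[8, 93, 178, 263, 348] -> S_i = 8 + 85*i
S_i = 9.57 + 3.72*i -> [9.57, 13.29, 17.01, 20.73, 24.45]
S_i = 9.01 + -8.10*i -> [9.01, 0.91, -7.19, -15.29, -23.39]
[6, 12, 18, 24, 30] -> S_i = 6 + 6*i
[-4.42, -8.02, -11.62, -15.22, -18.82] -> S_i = -4.42 + -3.60*i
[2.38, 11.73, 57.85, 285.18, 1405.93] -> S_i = 2.38*4.93^i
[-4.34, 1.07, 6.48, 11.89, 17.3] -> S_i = -4.34 + 5.41*i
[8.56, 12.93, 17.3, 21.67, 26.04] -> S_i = 8.56 + 4.37*i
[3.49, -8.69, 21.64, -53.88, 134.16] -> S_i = 3.49*(-2.49)^i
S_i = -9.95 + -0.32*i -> [-9.95, -10.27, -10.59, -10.91, -11.23]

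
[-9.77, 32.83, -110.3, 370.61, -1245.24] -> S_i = -9.77*(-3.36)^i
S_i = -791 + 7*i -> [-791, -784, -777, -770, -763]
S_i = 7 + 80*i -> [7, 87, 167, 247, 327]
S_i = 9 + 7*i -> [9, 16, 23, 30, 37]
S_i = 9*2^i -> [9, 18, 36, 72, 144]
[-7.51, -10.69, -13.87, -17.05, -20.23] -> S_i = -7.51 + -3.18*i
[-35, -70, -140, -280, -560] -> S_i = -35*2^i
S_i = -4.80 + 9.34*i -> [-4.8, 4.54, 13.88, 23.22, 32.56]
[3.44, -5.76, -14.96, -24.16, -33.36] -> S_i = 3.44 + -9.20*i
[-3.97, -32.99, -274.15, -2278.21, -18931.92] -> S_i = -3.97*8.31^i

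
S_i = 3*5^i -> [3, 15, 75, 375, 1875]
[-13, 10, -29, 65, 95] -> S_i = Random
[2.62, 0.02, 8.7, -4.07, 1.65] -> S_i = Random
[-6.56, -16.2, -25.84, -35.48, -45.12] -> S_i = -6.56 + -9.64*i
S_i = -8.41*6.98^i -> [-8.41, -58.7, -409.74, -2859.98, -19962.63]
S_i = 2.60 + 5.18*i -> [2.6, 7.78, 12.96, 18.14, 23.32]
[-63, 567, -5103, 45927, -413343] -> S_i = -63*-9^i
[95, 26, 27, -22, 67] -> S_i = Random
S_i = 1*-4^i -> [1, -4, 16, -64, 256]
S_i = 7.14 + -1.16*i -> [7.14, 5.98, 4.82, 3.66, 2.5]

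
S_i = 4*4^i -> [4, 16, 64, 256, 1024]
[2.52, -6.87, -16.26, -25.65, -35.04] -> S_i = 2.52 + -9.39*i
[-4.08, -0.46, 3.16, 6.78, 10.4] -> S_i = -4.08 + 3.62*i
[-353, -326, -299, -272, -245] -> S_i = -353 + 27*i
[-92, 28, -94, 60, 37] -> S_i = Random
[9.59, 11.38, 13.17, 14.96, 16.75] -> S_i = 9.59 + 1.79*i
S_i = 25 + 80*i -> [25, 105, 185, 265, 345]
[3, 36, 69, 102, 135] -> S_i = 3 + 33*i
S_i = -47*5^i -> [-47, -235, -1175, -5875, -29375]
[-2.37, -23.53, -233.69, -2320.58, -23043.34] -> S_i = -2.37*9.93^i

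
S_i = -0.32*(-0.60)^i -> [-0.32, 0.19, -0.12, 0.07, -0.04]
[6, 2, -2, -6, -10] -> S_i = 6 + -4*i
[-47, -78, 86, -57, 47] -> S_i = Random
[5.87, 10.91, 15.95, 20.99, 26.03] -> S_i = 5.87 + 5.04*i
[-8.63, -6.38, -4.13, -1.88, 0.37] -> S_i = -8.63 + 2.25*i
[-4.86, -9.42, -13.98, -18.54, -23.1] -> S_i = -4.86 + -4.56*i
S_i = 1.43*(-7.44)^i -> [1.43, -10.64, 79.16, -588.92, 4381.55]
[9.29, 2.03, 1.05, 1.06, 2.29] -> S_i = Random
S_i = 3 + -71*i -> [3, -68, -139, -210, -281]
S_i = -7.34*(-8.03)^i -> [-7.34, 58.94, -473.29, 3800.52, -30518.15]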